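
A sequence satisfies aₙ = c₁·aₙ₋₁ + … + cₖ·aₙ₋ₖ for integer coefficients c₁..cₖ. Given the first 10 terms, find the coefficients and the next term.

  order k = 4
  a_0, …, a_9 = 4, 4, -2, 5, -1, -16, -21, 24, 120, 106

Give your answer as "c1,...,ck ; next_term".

  a_4 = 1·5 + -3·-2 + -2·4 + -1·4 = -1
  a_5 = 1·-1 + -3·5 + -2·-2 + -1·4 = -16
  a_6 = 1·-16 + -3·-1 + -2·5 + -1·-2 = -21
  a_7 = 1·-21 + -3·-16 + -2·-1 + -1·5 = 24
  a_8 = 1·24 + -3·-21 + -2·-16 + -1·-1 = 120
  a_9 = 1·120 + -3·24 + -2·-21 + -1·-16 = 106
  a_10 = 1·106 + -3·120 + -2·24 + -1·-21 = -281

1,-3,-2,-1 ; -281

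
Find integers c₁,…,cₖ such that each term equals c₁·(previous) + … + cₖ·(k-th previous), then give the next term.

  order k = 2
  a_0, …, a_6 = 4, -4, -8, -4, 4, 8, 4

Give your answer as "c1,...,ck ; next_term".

  a_2 = 1·-4 + -1·4 = -8
  a_3 = 1·-8 + -1·-4 = -4
  a_4 = 1·-4 + -1·-8 = 4
  a_5 = 1·4 + -1·-4 = 8
  a_6 = 1·8 + -1·4 = 4
  a_7 = 1·4 + -1·8 = -4

1,-1 ; -4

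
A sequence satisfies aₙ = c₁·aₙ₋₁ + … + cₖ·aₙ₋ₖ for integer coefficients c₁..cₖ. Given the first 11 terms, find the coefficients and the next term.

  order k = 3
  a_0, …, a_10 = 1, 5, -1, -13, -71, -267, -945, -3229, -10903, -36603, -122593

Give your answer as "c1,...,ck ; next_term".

  a_3 = 4·-1 + -1·5 + -4·1 = -13
  a_4 = 4·-13 + -1·-1 + -4·5 = -71
  a_5 = 4·-71 + -1·-13 + -4·-1 = -267
  a_6 = 4·-267 + -1·-71 + -4·-13 = -945
  a_7 = 4·-945 + -1·-267 + -4·-71 = -3229
  a_8 = 4·-3229 + -1·-945 + -4·-267 = -10903
  a_9 = 4·-10903 + -1·-3229 + -4·-945 = -36603
  a_10 = 4·-36603 + -1·-10903 + -4·-3229 = -122593
  a_11 = 4·-122593 + -1·-36603 + -4·-10903 = -410157

4,-1,-4 ; -410157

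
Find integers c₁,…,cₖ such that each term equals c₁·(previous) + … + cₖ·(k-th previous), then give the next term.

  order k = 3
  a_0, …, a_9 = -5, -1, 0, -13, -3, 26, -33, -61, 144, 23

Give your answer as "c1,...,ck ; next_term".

  a_3 = 0·0 + -2·-1 + 3·-5 = -13
  a_4 = 0·-13 + -2·0 + 3·-1 = -3
  a_5 = 0·-3 + -2·-13 + 3·0 = 26
  a_6 = 0·26 + -2·-3 + 3·-13 = -33
  a_7 = 0·-33 + -2·26 + 3·-3 = -61
  a_8 = 0·-61 + -2·-33 + 3·26 = 144
  a_9 = 0·144 + -2·-61 + 3·-33 = 23
  a_10 = 0·23 + -2·144 + 3·-61 = -471

0,-2,3 ; -471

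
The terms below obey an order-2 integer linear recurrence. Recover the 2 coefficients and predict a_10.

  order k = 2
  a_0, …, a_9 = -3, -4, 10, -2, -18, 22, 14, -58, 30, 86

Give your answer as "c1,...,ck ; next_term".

  a_2 = -1·-4 + -2·-3 = 10
  a_3 = -1·10 + -2·-4 = -2
  a_4 = -1·-2 + -2·10 = -18
  a_5 = -1·-18 + -2·-2 = 22
  a_6 = -1·22 + -2·-18 = 14
  a_7 = -1·14 + -2·22 = -58
  a_8 = -1·-58 + -2·14 = 30
  a_9 = -1·30 + -2·-58 = 86
  a_10 = -1·86 + -2·30 = -146

-1,-2 ; -146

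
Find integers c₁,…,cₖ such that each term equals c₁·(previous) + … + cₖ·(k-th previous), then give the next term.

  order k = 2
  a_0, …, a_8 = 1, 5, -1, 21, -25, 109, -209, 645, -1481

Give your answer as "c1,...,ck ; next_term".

-1,4 ; 4061

  a_2 = -1·5 + 4·1 = -1
  a_3 = -1·-1 + 4·5 = 21
  a_4 = -1·21 + 4·-1 = -25
  a_5 = -1·-25 + 4·21 = 109
  a_6 = -1·109 + 4·-25 = -209
  a_7 = -1·-209 + 4·109 = 645
  a_8 = -1·645 + 4·-209 = -1481
  a_9 = -1·-1481 + 4·645 = 4061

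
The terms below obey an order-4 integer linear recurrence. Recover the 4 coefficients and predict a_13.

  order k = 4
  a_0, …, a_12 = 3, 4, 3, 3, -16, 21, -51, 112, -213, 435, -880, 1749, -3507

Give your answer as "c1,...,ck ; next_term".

  a_4 = -2·3 + 0·3 + -1·4 + -2·3 = -16
  a_5 = -2·-16 + 0·3 + -1·3 + -2·4 = 21
  a_6 = -2·21 + 0·-16 + -1·3 + -2·3 = -51
  a_7 = -2·-51 + 0·21 + -1·-16 + -2·3 = 112
  a_8 = -2·112 + 0·-51 + -1·21 + -2·-16 = -213
  a_9 = -2·-213 + 0·112 + -1·-51 + -2·21 = 435
  a_10 = -2·435 + 0·-213 + -1·112 + -2·-51 = -880
  a_11 = -2·-880 + 0·435 + -1·-213 + -2·112 = 1749
  a_12 = -2·1749 + 0·-880 + -1·435 + -2·-213 = -3507
  a_13 = -2·-3507 + 0·1749 + -1·-880 + -2·435 = 7024

-2,0,-1,-2 ; 7024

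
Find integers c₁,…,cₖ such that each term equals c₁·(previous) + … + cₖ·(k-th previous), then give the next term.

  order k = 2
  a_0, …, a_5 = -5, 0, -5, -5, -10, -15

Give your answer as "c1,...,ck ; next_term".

1,1 ; -25

  a_2 = 1·0 + 1·-5 = -5
  a_3 = 1·-5 + 1·0 = -5
  a_4 = 1·-5 + 1·-5 = -10
  a_5 = 1·-10 + 1·-5 = -15
  a_6 = 1·-15 + 1·-10 = -25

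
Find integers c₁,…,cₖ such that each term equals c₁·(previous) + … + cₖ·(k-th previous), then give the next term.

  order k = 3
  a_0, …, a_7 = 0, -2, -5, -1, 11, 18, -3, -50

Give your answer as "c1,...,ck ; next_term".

  a_3 = 1·-5 + -2·-2 + -1·0 = -1
  a_4 = 1·-1 + -2·-5 + -1·-2 = 11
  a_5 = 1·11 + -2·-1 + -1·-5 = 18
  a_6 = 1·18 + -2·11 + -1·-1 = -3
  a_7 = 1·-3 + -2·18 + -1·11 = -50
  a_8 = 1·-50 + -2·-3 + -1·18 = -62

1,-2,-1 ; -62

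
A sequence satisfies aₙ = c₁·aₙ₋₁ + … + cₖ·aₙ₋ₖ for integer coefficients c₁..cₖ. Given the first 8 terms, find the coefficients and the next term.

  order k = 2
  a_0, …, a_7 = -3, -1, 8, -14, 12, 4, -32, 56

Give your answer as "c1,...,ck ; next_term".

-2,-2 ; -48

  a_2 = -2·-1 + -2·-3 = 8
  a_3 = -2·8 + -2·-1 = -14
  a_4 = -2·-14 + -2·8 = 12
  a_5 = -2·12 + -2·-14 = 4
  a_6 = -2·4 + -2·12 = -32
  a_7 = -2·-32 + -2·4 = 56
  a_8 = -2·56 + -2·-32 = -48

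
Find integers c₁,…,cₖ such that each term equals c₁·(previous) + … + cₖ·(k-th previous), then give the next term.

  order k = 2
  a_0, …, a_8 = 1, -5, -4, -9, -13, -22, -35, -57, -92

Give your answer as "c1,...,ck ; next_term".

  a_2 = 1·-5 + 1·1 = -4
  a_3 = 1·-4 + 1·-5 = -9
  a_4 = 1·-9 + 1·-4 = -13
  a_5 = 1·-13 + 1·-9 = -22
  a_6 = 1·-22 + 1·-13 = -35
  a_7 = 1·-35 + 1·-22 = -57
  a_8 = 1·-57 + 1·-35 = -92
  a_9 = 1·-92 + 1·-57 = -149

1,1 ; -149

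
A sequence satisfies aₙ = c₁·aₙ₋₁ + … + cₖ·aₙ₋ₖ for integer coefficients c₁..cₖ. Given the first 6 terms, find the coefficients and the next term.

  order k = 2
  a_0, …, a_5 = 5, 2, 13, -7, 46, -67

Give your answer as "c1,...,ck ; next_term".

  a_2 = -1·2 + 3·5 = 13
  a_3 = -1·13 + 3·2 = -7
  a_4 = -1·-7 + 3·13 = 46
  a_5 = -1·46 + 3·-7 = -67
  a_6 = -1·-67 + 3·46 = 205

-1,3 ; 205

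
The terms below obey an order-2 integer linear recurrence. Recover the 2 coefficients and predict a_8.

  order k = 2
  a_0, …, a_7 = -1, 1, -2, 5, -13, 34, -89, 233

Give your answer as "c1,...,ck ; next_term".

-3,-1 ; -610

  a_2 = -3·1 + -1·-1 = -2
  a_3 = -3·-2 + -1·1 = 5
  a_4 = -3·5 + -1·-2 = -13
  a_5 = -3·-13 + -1·5 = 34
  a_6 = -3·34 + -1·-13 = -89
  a_7 = -3·-89 + -1·34 = 233
  a_8 = -3·233 + -1·-89 = -610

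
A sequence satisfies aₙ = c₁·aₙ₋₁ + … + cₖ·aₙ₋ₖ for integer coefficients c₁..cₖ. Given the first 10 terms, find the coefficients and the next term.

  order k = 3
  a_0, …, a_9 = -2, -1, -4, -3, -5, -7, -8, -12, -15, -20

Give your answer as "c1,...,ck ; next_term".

0,1,1 ; -27

  a_3 = 0·-4 + 1·-1 + 1·-2 = -3
  a_4 = 0·-3 + 1·-4 + 1·-1 = -5
  a_5 = 0·-5 + 1·-3 + 1·-4 = -7
  a_6 = 0·-7 + 1·-5 + 1·-3 = -8
  a_7 = 0·-8 + 1·-7 + 1·-5 = -12
  a_8 = 0·-12 + 1·-8 + 1·-7 = -15
  a_9 = 0·-15 + 1·-12 + 1·-8 = -20
  a_10 = 0·-20 + 1·-15 + 1·-12 = -27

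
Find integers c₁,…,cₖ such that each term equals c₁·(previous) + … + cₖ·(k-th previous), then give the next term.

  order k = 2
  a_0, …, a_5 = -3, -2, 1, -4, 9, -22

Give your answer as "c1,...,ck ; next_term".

  a_2 = -2·-2 + 1·-3 = 1
  a_3 = -2·1 + 1·-2 = -4
  a_4 = -2·-4 + 1·1 = 9
  a_5 = -2·9 + 1·-4 = -22
  a_6 = -2·-22 + 1·9 = 53

-2,1 ; 53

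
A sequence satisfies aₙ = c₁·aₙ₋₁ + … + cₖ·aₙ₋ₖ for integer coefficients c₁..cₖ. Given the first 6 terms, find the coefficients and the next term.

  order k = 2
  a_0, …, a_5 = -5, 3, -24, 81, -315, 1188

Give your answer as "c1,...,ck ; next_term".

  a_2 = -3·3 + 3·-5 = -24
  a_3 = -3·-24 + 3·3 = 81
  a_4 = -3·81 + 3·-24 = -315
  a_5 = -3·-315 + 3·81 = 1188
  a_6 = -3·1188 + 3·-315 = -4509

-3,3 ; -4509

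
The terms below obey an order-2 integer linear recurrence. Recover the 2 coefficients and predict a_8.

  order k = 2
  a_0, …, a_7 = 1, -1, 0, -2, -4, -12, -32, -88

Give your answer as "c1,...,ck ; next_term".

  a_2 = 2·-1 + 2·1 = 0
  a_3 = 2·0 + 2·-1 = -2
  a_4 = 2·-2 + 2·0 = -4
  a_5 = 2·-4 + 2·-2 = -12
  a_6 = 2·-12 + 2·-4 = -32
  a_7 = 2·-32 + 2·-12 = -88
  a_8 = 2·-88 + 2·-32 = -240

2,2 ; -240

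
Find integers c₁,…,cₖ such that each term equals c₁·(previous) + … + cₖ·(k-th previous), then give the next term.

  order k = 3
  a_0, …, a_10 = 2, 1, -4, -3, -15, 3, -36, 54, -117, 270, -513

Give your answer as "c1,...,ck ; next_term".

  a_3 = 0·-4 + 3·1 + -3·2 = -3
  a_4 = 0·-3 + 3·-4 + -3·1 = -15
  a_5 = 0·-15 + 3·-3 + -3·-4 = 3
  a_6 = 0·3 + 3·-15 + -3·-3 = -36
  a_7 = 0·-36 + 3·3 + -3·-15 = 54
  a_8 = 0·54 + 3·-36 + -3·3 = -117
  a_9 = 0·-117 + 3·54 + -3·-36 = 270
  a_10 = 0·270 + 3·-117 + -3·54 = -513
  a_11 = 0·-513 + 3·270 + -3·-117 = 1161

0,3,-3 ; 1161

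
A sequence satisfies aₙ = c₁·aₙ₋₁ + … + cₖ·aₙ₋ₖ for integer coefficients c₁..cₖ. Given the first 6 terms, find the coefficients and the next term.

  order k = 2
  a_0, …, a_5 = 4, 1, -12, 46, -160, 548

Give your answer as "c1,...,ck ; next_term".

  a_2 = -4·1 + -2·4 = -12
  a_3 = -4·-12 + -2·1 = 46
  a_4 = -4·46 + -2·-12 = -160
  a_5 = -4·-160 + -2·46 = 548
  a_6 = -4·548 + -2·-160 = -1872

-4,-2 ; -1872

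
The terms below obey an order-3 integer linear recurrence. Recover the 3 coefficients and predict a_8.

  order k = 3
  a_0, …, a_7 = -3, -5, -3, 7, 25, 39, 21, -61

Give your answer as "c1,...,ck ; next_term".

2,-2,-1 ; -203

  a_3 = 2·-3 + -2·-5 + -1·-3 = 7
  a_4 = 2·7 + -2·-3 + -1·-5 = 25
  a_5 = 2·25 + -2·7 + -1·-3 = 39
  a_6 = 2·39 + -2·25 + -1·7 = 21
  a_7 = 2·21 + -2·39 + -1·25 = -61
  a_8 = 2·-61 + -2·21 + -1·39 = -203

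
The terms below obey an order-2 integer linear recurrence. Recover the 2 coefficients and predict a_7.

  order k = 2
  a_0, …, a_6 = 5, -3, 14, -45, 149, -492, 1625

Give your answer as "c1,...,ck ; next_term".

-3,1 ; -5367

  a_2 = -3·-3 + 1·5 = 14
  a_3 = -3·14 + 1·-3 = -45
  a_4 = -3·-45 + 1·14 = 149
  a_5 = -3·149 + 1·-45 = -492
  a_6 = -3·-492 + 1·149 = 1625
  a_7 = -3·1625 + 1·-492 = -5367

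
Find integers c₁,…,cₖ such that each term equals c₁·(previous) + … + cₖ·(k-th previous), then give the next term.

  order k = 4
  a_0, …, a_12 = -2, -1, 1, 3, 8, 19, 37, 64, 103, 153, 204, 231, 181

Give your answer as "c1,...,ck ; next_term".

3,-3,2,-2 ; -48

  a_4 = 3·3 + -3·1 + 2·-1 + -2·-2 = 8
  a_5 = 3·8 + -3·3 + 2·1 + -2·-1 = 19
  a_6 = 3·19 + -3·8 + 2·3 + -2·1 = 37
  a_7 = 3·37 + -3·19 + 2·8 + -2·3 = 64
  a_8 = 3·64 + -3·37 + 2·19 + -2·8 = 103
  a_9 = 3·103 + -3·64 + 2·37 + -2·19 = 153
  a_10 = 3·153 + -3·103 + 2·64 + -2·37 = 204
  a_11 = 3·204 + -3·153 + 2·103 + -2·64 = 231
  a_12 = 3·231 + -3·204 + 2·153 + -2·103 = 181
  a_13 = 3·181 + -3·231 + 2·204 + -2·153 = -48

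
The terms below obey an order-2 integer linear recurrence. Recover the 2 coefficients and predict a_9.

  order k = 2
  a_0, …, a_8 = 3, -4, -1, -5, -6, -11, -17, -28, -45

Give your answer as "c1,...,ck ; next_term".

  a_2 = 1·-4 + 1·3 = -1
  a_3 = 1·-1 + 1·-4 = -5
  a_4 = 1·-5 + 1·-1 = -6
  a_5 = 1·-6 + 1·-5 = -11
  a_6 = 1·-11 + 1·-6 = -17
  a_7 = 1·-17 + 1·-11 = -28
  a_8 = 1·-28 + 1·-17 = -45
  a_9 = 1·-45 + 1·-28 = -73

1,1 ; -73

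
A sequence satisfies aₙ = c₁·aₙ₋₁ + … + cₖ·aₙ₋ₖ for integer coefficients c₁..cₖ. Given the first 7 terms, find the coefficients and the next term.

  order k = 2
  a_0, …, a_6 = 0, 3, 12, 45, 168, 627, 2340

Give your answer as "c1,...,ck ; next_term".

  a_2 = 4·3 + -1·0 = 12
  a_3 = 4·12 + -1·3 = 45
  a_4 = 4·45 + -1·12 = 168
  a_5 = 4·168 + -1·45 = 627
  a_6 = 4·627 + -1·168 = 2340
  a_7 = 4·2340 + -1·627 = 8733

4,-1 ; 8733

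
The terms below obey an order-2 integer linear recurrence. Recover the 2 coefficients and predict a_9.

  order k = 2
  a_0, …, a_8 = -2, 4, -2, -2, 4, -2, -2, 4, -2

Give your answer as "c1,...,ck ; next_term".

-1,-1 ; -2

  a_2 = -1·4 + -1·-2 = -2
  a_3 = -1·-2 + -1·4 = -2
  a_4 = -1·-2 + -1·-2 = 4
  a_5 = -1·4 + -1·-2 = -2
  a_6 = -1·-2 + -1·4 = -2
  a_7 = -1·-2 + -1·-2 = 4
  a_8 = -1·4 + -1·-2 = -2
  a_9 = -1·-2 + -1·4 = -2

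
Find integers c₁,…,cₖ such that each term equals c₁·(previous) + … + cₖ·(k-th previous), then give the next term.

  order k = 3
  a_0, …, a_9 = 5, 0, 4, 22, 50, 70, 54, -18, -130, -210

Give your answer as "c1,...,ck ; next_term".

3,-4,2 ; -146

  a_3 = 3·4 + -4·0 + 2·5 = 22
  a_4 = 3·22 + -4·4 + 2·0 = 50
  a_5 = 3·50 + -4·22 + 2·4 = 70
  a_6 = 3·70 + -4·50 + 2·22 = 54
  a_7 = 3·54 + -4·70 + 2·50 = -18
  a_8 = 3·-18 + -4·54 + 2·70 = -130
  a_9 = 3·-130 + -4·-18 + 2·54 = -210
  a_10 = 3·-210 + -4·-130 + 2·-18 = -146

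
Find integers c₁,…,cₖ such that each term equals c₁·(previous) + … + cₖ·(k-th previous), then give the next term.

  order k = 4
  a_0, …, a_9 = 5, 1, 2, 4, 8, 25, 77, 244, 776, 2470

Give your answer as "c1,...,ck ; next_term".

  a_4 = 3·4 + 1·2 + -1·1 + -1·5 = 8
  a_5 = 3·8 + 1·4 + -1·2 + -1·1 = 25
  a_6 = 3·25 + 1·8 + -1·4 + -1·2 = 77
  a_7 = 3·77 + 1·25 + -1·8 + -1·4 = 244
  a_8 = 3·244 + 1·77 + -1·25 + -1·8 = 776
  a_9 = 3·776 + 1·244 + -1·77 + -1·25 = 2470
  a_10 = 3·2470 + 1·776 + -1·244 + -1·77 = 7865

3,1,-1,-1 ; 7865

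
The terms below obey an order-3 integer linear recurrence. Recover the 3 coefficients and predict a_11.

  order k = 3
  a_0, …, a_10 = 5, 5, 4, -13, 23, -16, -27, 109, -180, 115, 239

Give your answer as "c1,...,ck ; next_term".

  a_3 = -2·4 + -2·5 + 1·5 = -13
  a_4 = -2·-13 + -2·4 + 1·5 = 23
  a_5 = -2·23 + -2·-13 + 1·4 = -16
  a_6 = -2·-16 + -2·23 + 1·-13 = -27
  a_7 = -2·-27 + -2·-16 + 1·23 = 109
  a_8 = -2·109 + -2·-27 + 1·-16 = -180
  a_9 = -2·-180 + -2·109 + 1·-27 = 115
  a_10 = -2·115 + -2·-180 + 1·109 = 239
  a_11 = -2·239 + -2·115 + 1·-180 = -888

-2,-2,1 ; -888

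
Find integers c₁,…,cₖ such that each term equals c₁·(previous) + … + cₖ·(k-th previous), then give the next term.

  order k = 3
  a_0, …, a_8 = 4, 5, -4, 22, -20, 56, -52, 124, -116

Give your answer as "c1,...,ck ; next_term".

  a_3 = -1·-4 + 2·5 + 2·4 = 22
  a_4 = -1·22 + 2·-4 + 2·5 = -20
  a_5 = -1·-20 + 2·22 + 2·-4 = 56
  a_6 = -1·56 + 2·-20 + 2·22 = -52
  a_7 = -1·-52 + 2·56 + 2·-20 = 124
  a_8 = -1·124 + 2·-52 + 2·56 = -116
  a_9 = -1·-116 + 2·124 + 2·-52 = 260

-1,2,2 ; 260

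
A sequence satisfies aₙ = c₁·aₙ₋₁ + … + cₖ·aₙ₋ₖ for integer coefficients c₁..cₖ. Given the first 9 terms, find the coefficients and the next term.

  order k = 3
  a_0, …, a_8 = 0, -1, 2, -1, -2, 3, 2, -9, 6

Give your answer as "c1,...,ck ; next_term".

-2,-3,-2 ; 11

  a_3 = -2·2 + -3·-1 + -2·0 = -1
  a_4 = -2·-1 + -3·2 + -2·-1 = -2
  a_5 = -2·-2 + -3·-1 + -2·2 = 3
  a_6 = -2·3 + -3·-2 + -2·-1 = 2
  a_7 = -2·2 + -3·3 + -2·-2 = -9
  a_8 = -2·-9 + -3·2 + -2·3 = 6
  a_9 = -2·6 + -3·-9 + -2·2 = 11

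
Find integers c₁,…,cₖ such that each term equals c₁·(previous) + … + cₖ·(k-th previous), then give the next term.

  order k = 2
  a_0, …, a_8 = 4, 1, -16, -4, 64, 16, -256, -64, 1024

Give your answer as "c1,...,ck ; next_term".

  a_2 = 0·1 + -4·4 = -16
  a_3 = 0·-16 + -4·1 = -4
  a_4 = 0·-4 + -4·-16 = 64
  a_5 = 0·64 + -4·-4 = 16
  a_6 = 0·16 + -4·64 = -256
  a_7 = 0·-256 + -4·16 = -64
  a_8 = 0·-64 + -4·-256 = 1024
  a_9 = 0·1024 + -4·-64 = 256

0,-4 ; 256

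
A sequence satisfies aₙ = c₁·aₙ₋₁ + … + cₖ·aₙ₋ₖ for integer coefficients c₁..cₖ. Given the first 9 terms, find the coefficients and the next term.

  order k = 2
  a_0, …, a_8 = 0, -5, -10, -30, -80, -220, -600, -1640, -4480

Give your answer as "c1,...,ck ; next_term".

  a_2 = 2·-5 + 2·0 = -10
  a_3 = 2·-10 + 2·-5 = -30
  a_4 = 2·-30 + 2·-10 = -80
  a_5 = 2·-80 + 2·-30 = -220
  a_6 = 2·-220 + 2·-80 = -600
  a_7 = 2·-600 + 2·-220 = -1640
  a_8 = 2·-1640 + 2·-600 = -4480
  a_9 = 2·-4480 + 2·-1640 = -12240

2,2 ; -12240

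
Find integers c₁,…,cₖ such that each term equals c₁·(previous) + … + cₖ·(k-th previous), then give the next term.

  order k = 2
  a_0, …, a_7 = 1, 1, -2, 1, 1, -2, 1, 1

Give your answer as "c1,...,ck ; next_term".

-1,-1 ; -2

  a_2 = -1·1 + -1·1 = -2
  a_3 = -1·-2 + -1·1 = 1
  a_4 = -1·1 + -1·-2 = 1
  a_5 = -1·1 + -1·1 = -2
  a_6 = -1·-2 + -1·1 = 1
  a_7 = -1·1 + -1·-2 = 1
  a_8 = -1·1 + -1·1 = -2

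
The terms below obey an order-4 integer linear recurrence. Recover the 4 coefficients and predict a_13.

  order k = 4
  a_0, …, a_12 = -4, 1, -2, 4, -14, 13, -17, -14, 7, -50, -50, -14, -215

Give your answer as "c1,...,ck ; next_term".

  a_4 = -1·4 + 1·-2 + 4·1 + 3·-4 = -14
  a_5 = -1·-14 + 1·4 + 4·-2 + 3·1 = 13
  a_6 = -1·13 + 1·-14 + 4·4 + 3·-2 = -17
  a_7 = -1·-17 + 1·13 + 4·-14 + 3·4 = -14
  a_8 = -1·-14 + 1·-17 + 4·13 + 3·-14 = 7
  a_9 = -1·7 + 1·-14 + 4·-17 + 3·13 = -50
  a_10 = -1·-50 + 1·7 + 4·-14 + 3·-17 = -50
  a_11 = -1·-50 + 1·-50 + 4·7 + 3·-14 = -14
  a_12 = -1·-14 + 1·-50 + 4·-50 + 3·7 = -215
  a_13 = -1·-215 + 1·-14 + 4·-50 + 3·-50 = -149

-1,1,4,3 ; -149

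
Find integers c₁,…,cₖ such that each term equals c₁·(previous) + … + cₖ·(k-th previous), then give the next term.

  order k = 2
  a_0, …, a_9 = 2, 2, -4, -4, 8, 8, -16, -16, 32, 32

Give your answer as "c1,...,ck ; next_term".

0,-2 ; -64

  a_2 = 0·2 + -2·2 = -4
  a_3 = 0·-4 + -2·2 = -4
  a_4 = 0·-4 + -2·-4 = 8
  a_5 = 0·8 + -2·-4 = 8
  a_6 = 0·8 + -2·8 = -16
  a_7 = 0·-16 + -2·8 = -16
  a_8 = 0·-16 + -2·-16 = 32
  a_9 = 0·32 + -2·-16 = 32
  a_10 = 0·32 + -2·32 = -64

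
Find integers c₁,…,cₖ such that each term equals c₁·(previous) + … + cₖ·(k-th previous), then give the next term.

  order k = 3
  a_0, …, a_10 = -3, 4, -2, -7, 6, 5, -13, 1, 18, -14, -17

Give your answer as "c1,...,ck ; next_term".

  a_3 = 0·-2 + -1·4 + 1·-3 = -7
  a_4 = 0·-7 + -1·-2 + 1·4 = 6
  a_5 = 0·6 + -1·-7 + 1·-2 = 5
  a_6 = 0·5 + -1·6 + 1·-7 = -13
  a_7 = 0·-13 + -1·5 + 1·6 = 1
  a_8 = 0·1 + -1·-13 + 1·5 = 18
  a_9 = 0·18 + -1·1 + 1·-13 = -14
  a_10 = 0·-14 + -1·18 + 1·1 = -17
  a_11 = 0·-17 + -1·-14 + 1·18 = 32

0,-1,1 ; 32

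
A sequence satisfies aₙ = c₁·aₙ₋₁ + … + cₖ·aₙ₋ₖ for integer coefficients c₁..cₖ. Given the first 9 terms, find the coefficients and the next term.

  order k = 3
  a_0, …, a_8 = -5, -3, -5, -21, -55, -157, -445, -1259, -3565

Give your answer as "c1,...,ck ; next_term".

2,2,1 ; -10093

  a_3 = 2·-5 + 2·-3 + 1·-5 = -21
  a_4 = 2·-21 + 2·-5 + 1·-3 = -55
  a_5 = 2·-55 + 2·-21 + 1·-5 = -157
  a_6 = 2·-157 + 2·-55 + 1·-21 = -445
  a_7 = 2·-445 + 2·-157 + 1·-55 = -1259
  a_8 = 2·-1259 + 2·-445 + 1·-157 = -3565
  a_9 = 2·-3565 + 2·-1259 + 1·-445 = -10093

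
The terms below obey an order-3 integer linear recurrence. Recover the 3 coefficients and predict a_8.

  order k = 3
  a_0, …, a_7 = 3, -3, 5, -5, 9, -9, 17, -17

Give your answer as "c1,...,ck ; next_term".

-1,2,2 ; 33

  a_3 = -1·5 + 2·-3 + 2·3 = -5
  a_4 = -1·-5 + 2·5 + 2·-3 = 9
  a_5 = -1·9 + 2·-5 + 2·5 = -9
  a_6 = -1·-9 + 2·9 + 2·-5 = 17
  a_7 = -1·17 + 2·-9 + 2·9 = -17
  a_8 = -1·-17 + 2·17 + 2·-9 = 33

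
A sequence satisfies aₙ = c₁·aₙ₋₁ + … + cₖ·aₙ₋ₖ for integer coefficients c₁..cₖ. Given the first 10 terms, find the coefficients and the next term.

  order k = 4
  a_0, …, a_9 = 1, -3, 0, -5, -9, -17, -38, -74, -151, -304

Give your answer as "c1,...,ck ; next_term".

  a_4 = 2·-5 + 1·0 + -1·-3 + -2·1 = -9
  a_5 = 2·-9 + 1·-5 + -1·0 + -2·-3 = -17
  a_6 = 2·-17 + 1·-9 + -1·-5 + -2·0 = -38
  a_7 = 2·-38 + 1·-17 + -1·-9 + -2·-5 = -74
  a_8 = 2·-74 + 1·-38 + -1·-17 + -2·-9 = -151
  a_9 = 2·-151 + 1·-74 + -1·-38 + -2·-17 = -304
  a_10 = 2·-304 + 1·-151 + -1·-74 + -2·-38 = -609

2,1,-1,-2 ; -609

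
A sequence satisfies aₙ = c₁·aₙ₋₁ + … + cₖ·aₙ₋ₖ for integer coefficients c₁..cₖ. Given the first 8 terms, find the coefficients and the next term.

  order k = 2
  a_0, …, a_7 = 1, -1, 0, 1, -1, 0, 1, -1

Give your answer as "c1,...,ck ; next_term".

  a_2 = -1·-1 + -1·1 = 0
  a_3 = -1·0 + -1·-1 = 1
  a_4 = -1·1 + -1·0 = -1
  a_5 = -1·-1 + -1·1 = 0
  a_6 = -1·0 + -1·-1 = 1
  a_7 = -1·1 + -1·0 = -1
  a_8 = -1·-1 + -1·1 = 0

-1,-1 ; 0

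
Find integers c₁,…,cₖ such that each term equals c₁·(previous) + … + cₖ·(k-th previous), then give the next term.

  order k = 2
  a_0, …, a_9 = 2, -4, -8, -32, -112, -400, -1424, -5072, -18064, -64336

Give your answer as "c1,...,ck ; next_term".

  a_2 = 3·-4 + 2·2 = -8
  a_3 = 3·-8 + 2·-4 = -32
  a_4 = 3·-32 + 2·-8 = -112
  a_5 = 3·-112 + 2·-32 = -400
  a_6 = 3·-400 + 2·-112 = -1424
  a_7 = 3·-1424 + 2·-400 = -5072
  a_8 = 3·-5072 + 2·-1424 = -18064
  a_9 = 3·-18064 + 2·-5072 = -64336
  a_10 = 3·-64336 + 2·-18064 = -229136

3,2 ; -229136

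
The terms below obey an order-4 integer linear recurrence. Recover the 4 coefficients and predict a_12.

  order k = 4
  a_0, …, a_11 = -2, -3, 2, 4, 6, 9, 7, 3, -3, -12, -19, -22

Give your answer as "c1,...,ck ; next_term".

  a_4 = 1·4 + 0·2 + 0·-3 + -1·-2 = 6
  a_5 = 1·6 + 0·4 + 0·2 + -1·-3 = 9
  a_6 = 1·9 + 0·6 + 0·4 + -1·2 = 7
  a_7 = 1·7 + 0·9 + 0·6 + -1·4 = 3
  a_8 = 1·3 + 0·7 + 0·9 + -1·6 = -3
  a_9 = 1·-3 + 0·3 + 0·7 + -1·9 = -12
  a_10 = 1·-12 + 0·-3 + 0·3 + -1·7 = -19
  a_11 = 1·-19 + 0·-12 + 0·-3 + -1·3 = -22
  a_12 = 1·-22 + 0·-19 + 0·-12 + -1·-3 = -19

1,0,0,-1 ; -19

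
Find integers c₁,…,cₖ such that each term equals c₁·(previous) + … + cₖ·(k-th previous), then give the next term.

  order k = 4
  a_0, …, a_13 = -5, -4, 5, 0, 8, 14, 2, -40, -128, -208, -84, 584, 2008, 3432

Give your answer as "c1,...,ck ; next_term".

  a_4 = 2·0 + -2·5 + -2·-4 + -2·-5 = 8
  a_5 = 2·8 + -2·0 + -2·5 + -2·-4 = 14
  a_6 = 2·14 + -2·8 + -2·0 + -2·5 = 2
  a_7 = 2·2 + -2·14 + -2·8 + -2·0 = -40
  a_8 = 2·-40 + -2·2 + -2·14 + -2·8 = -128
  a_9 = 2·-128 + -2·-40 + -2·2 + -2·14 = -208
  a_10 = 2·-208 + -2·-128 + -2·-40 + -2·2 = -84
  a_11 = 2·-84 + -2·-208 + -2·-128 + -2·-40 = 584
  a_12 = 2·584 + -2·-84 + -2·-208 + -2·-128 = 2008
  a_13 = 2·2008 + -2·584 + -2·-84 + -2·-208 = 3432
  a_14 = 2·3432 + -2·2008 + -2·584 + -2·-84 = 1848

2,-2,-2,-2 ; 1848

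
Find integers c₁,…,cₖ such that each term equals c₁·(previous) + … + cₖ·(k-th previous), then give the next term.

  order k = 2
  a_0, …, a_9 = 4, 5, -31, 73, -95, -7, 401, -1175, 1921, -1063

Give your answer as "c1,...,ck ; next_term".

  a_2 = -3·5 + -4·4 = -31
  a_3 = -3·-31 + -4·5 = 73
  a_4 = -3·73 + -4·-31 = -95
  a_5 = -3·-95 + -4·73 = -7
  a_6 = -3·-7 + -4·-95 = 401
  a_7 = -3·401 + -4·-7 = -1175
  a_8 = -3·-1175 + -4·401 = 1921
  a_9 = -3·1921 + -4·-1175 = -1063
  a_10 = -3·-1063 + -4·1921 = -4495

-3,-4 ; -4495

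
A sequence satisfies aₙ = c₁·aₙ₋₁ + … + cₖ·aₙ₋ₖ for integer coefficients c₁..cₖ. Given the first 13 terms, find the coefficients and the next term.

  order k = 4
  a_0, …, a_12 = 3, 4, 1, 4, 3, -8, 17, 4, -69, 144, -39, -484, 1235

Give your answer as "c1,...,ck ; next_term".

-2,-3,2,2 ; -808

  a_4 = -2·4 + -3·1 + 2·4 + 2·3 = 3
  a_5 = -2·3 + -3·4 + 2·1 + 2·4 = -8
  a_6 = -2·-8 + -3·3 + 2·4 + 2·1 = 17
  a_7 = -2·17 + -3·-8 + 2·3 + 2·4 = 4
  a_8 = -2·4 + -3·17 + 2·-8 + 2·3 = -69
  a_9 = -2·-69 + -3·4 + 2·17 + 2·-8 = 144
  a_10 = -2·144 + -3·-69 + 2·4 + 2·17 = -39
  a_11 = -2·-39 + -3·144 + 2·-69 + 2·4 = -484
  a_12 = -2·-484 + -3·-39 + 2·144 + 2·-69 = 1235
  a_13 = -2·1235 + -3·-484 + 2·-39 + 2·144 = -808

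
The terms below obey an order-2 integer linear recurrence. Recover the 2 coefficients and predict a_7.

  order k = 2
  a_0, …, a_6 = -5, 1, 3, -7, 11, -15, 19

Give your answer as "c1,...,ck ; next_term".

-2,-1 ; -23

  a_2 = -2·1 + -1·-5 = 3
  a_3 = -2·3 + -1·1 = -7
  a_4 = -2·-7 + -1·3 = 11
  a_5 = -2·11 + -1·-7 = -15
  a_6 = -2·-15 + -1·11 = 19
  a_7 = -2·19 + -1·-15 = -23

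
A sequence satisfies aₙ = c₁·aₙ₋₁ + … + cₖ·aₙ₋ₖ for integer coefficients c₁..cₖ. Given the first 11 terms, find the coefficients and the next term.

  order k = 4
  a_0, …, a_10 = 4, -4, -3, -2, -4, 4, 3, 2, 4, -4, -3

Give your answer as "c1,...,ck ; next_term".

0,0,0,-1 ; -2

  a_4 = 0·-2 + 0·-3 + 0·-4 + -1·4 = -4
  a_5 = 0·-4 + 0·-2 + 0·-3 + -1·-4 = 4
  a_6 = 0·4 + 0·-4 + 0·-2 + -1·-3 = 3
  a_7 = 0·3 + 0·4 + 0·-4 + -1·-2 = 2
  a_8 = 0·2 + 0·3 + 0·4 + -1·-4 = 4
  a_9 = 0·4 + 0·2 + 0·3 + -1·4 = -4
  a_10 = 0·-4 + 0·4 + 0·2 + -1·3 = -3
  a_11 = 0·-3 + 0·-4 + 0·4 + -1·2 = -2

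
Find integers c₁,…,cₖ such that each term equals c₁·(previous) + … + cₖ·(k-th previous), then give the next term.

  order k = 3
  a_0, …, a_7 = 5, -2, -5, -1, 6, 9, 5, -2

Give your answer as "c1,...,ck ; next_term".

2,-2,1 ; -5

  a_3 = 2·-5 + -2·-2 + 1·5 = -1
  a_4 = 2·-1 + -2·-5 + 1·-2 = 6
  a_5 = 2·6 + -2·-1 + 1·-5 = 9
  a_6 = 2·9 + -2·6 + 1·-1 = 5
  a_7 = 2·5 + -2·9 + 1·6 = -2
  a_8 = 2·-2 + -2·5 + 1·9 = -5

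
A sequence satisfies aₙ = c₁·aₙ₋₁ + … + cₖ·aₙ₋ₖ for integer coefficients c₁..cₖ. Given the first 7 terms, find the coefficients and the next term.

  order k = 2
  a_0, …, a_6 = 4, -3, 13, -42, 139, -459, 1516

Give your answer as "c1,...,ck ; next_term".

-3,1 ; -5007

  a_2 = -3·-3 + 1·4 = 13
  a_3 = -3·13 + 1·-3 = -42
  a_4 = -3·-42 + 1·13 = 139
  a_5 = -3·139 + 1·-42 = -459
  a_6 = -3·-459 + 1·139 = 1516
  a_7 = -3·1516 + 1·-459 = -5007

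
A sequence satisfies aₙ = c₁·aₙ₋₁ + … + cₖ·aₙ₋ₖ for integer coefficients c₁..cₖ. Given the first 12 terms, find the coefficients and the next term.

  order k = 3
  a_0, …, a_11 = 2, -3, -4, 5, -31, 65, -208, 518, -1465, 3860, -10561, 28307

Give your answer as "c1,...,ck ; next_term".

  a_3 = -2·-4 + 3·-3 + 3·2 = 5
  a_4 = -2·5 + 3·-4 + 3·-3 = -31
  a_5 = -2·-31 + 3·5 + 3·-4 = 65
  a_6 = -2·65 + 3·-31 + 3·5 = -208
  a_7 = -2·-208 + 3·65 + 3·-31 = 518
  a_8 = -2·518 + 3·-208 + 3·65 = -1465
  a_9 = -2·-1465 + 3·518 + 3·-208 = 3860
  a_10 = -2·3860 + 3·-1465 + 3·518 = -10561
  a_11 = -2·-10561 + 3·3860 + 3·-1465 = 28307
  a_12 = -2·28307 + 3·-10561 + 3·3860 = -76717

-2,3,3 ; -76717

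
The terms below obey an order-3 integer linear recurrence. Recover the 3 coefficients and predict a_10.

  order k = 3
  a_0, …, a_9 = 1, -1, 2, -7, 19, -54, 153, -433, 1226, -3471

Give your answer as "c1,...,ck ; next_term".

-2,2,-1 ; 9827

  a_3 = -2·2 + 2·-1 + -1·1 = -7
  a_4 = -2·-7 + 2·2 + -1·-1 = 19
  a_5 = -2·19 + 2·-7 + -1·2 = -54
  a_6 = -2·-54 + 2·19 + -1·-7 = 153
  a_7 = -2·153 + 2·-54 + -1·19 = -433
  a_8 = -2·-433 + 2·153 + -1·-54 = 1226
  a_9 = -2·1226 + 2·-433 + -1·153 = -3471
  a_10 = -2·-3471 + 2·1226 + -1·-433 = 9827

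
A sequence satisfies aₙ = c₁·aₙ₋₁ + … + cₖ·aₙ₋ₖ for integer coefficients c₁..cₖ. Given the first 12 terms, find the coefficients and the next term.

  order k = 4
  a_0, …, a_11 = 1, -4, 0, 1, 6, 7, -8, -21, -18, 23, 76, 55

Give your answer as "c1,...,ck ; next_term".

0,-1,-2,-2 ; -86

  a_4 = 0·1 + -1·0 + -2·-4 + -2·1 = 6
  a_5 = 0·6 + -1·1 + -2·0 + -2·-4 = 7
  a_6 = 0·7 + -1·6 + -2·1 + -2·0 = -8
  a_7 = 0·-8 + -1·7 + -2·6 + -2·1 = -21
  a_8 = 0·-21 + -1·-8 + -2·7 + -2·6 = -18
  a_9 = 0·-18 + -1·-21 + -2·-8 + -2·7 = 23
  a_10 = 0·23 + -1·-18 + -2·-21 + -2·-8 = 76
  a_11 = 0·76 + -1·23 + -2·-18 + -2·-21 = 55
  a_12 = 0·55 + -1·76 + -2·23 + -2·-18 = -86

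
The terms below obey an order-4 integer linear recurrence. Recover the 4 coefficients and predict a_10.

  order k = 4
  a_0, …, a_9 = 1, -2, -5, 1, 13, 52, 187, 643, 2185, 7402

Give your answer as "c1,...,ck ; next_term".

4,-2,0,-1 ; 25051

  a_4 = 4·1 + -2·-5 + 0·-2 + -1·1 = 13
  a_5 = 4·13 + -2·1 + 0·-5 + -1·-2 = 52
  a_6 = 4·52 + -2·13 + 0·1 + -1·-5 = 187
  a_7 = 4·187 + -2·52 + 0·13 + -1·1 = 643
  a_8 = 4·643 + -2·187 + 0·52 + -1·13 = 2185
  a_9 = 4·2185 + -2·643 + 0·187 + -1·52 = 7402
  a_10 = 4·7402 + -2·2185 + 0·643 + -1·187 = 25051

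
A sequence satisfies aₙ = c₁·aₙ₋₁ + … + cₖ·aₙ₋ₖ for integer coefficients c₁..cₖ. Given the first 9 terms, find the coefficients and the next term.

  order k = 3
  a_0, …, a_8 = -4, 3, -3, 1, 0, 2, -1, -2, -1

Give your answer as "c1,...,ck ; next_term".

  a_3 = 0·-3 + -1·3 + -1·-4 = 1
  a_4 = 0·1 + -1·-3 + -1·3 = 0
  a_5 = 0·0 + -1·1 + -1·-3 = 2
  a_6 = 0·2 + -1·0 + -1·1 = -1
  a_7 = 0·-1 + -1·2 + -1·0 = -2
  a_8 = 0·-2 + -1·-1 + -1·2 = -1
  a_9 = 0·-1 + -1·-2 + -1·-1 = 3

0,-1,-1 ; 3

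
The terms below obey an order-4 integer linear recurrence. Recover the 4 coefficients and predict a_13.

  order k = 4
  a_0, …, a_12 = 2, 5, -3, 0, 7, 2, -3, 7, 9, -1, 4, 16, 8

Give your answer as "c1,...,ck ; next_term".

  a_4 = 0·0 + 0·-3 + 1·5 + 1·2 = 7
  a_5 = 0·7 + 0·0 + 1·-3 + 1·5 = 2
  a_6 = 0·2 + 0·7 + 1·0 + 1·-3 = -3
  a_7 = 0·-3 + 0·2 + 1·7 + 1·0 = 7
  a_8 = 0·7 + 0·-3 + 1·2 + 1·7 = 9
  a_9 = 0·9 + 0·7 + 1·-3 + 1·2 = -1
  a_10 = 0·-1 + 0·9 + 1·7 + 1·-3 = 4
  a_11 = 0·4 + 0·-1 + 1·9 + 1·7 = 16
  a_12 = 0·16 + 0·4 + 1·-1 + 1·9 = 8
  a_13 = 0·8 + 0·16 + 1·4 + 1·-1 = 3

0,0,1,1 ; 3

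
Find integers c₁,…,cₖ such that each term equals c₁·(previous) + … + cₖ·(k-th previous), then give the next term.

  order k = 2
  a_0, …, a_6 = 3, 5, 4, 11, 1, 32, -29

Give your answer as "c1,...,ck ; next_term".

-1,3 ; 125

  a_2 = -1·5 + 3·3 = 4
  a_3 = -1·4 + 3·5 = 11
  a_4 = -1·11 + 3·4 = 1
  a_5 = -1·1 + 3·11 = 32
  a_6 = -1·32 + 3·1 = -29
  a_7 = -1·-29 + 3·32 = 125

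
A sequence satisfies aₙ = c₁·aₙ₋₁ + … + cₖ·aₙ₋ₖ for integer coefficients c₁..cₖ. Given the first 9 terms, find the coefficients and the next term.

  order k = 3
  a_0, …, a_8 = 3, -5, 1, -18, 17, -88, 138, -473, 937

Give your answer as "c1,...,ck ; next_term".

-1,4,1 ; -2691

  a_3 = -1·1 + 4·-5 + 1·3 = -18
  a_4 = -1·-18 + 4·1 + 1·-5 = 17
  a_5 = -1·17 + 4·-18 + 1·1 = -88
  a_6 = -1·-88 + 4·17 + 1·-18 = 138
  a_7 = -1·138 + 4·-88 + 1·17 = -473
  a_8 = -1·-473 + 4·138 + 1·-88 = 937
  a_9 = -1·937 + 4·-473 + 1·138 = -2691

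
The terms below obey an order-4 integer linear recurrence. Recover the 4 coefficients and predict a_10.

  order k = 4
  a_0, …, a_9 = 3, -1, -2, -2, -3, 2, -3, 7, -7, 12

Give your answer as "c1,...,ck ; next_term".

-1,1,0,-1 ; -16

  a_4 = -1·-2 + 1·-2 + 0·-1 + -1·3 = -3
  a_5 = -1·-3 + 1·-2 + 0·-2 + -1·-1 = 2
  a_6 = -1·2 + 1·-3 + 0·-2 + -1·-2 = -3
  a_7 = -1·-3 + 1·2 + 0·-3 + -1·-2 = 7
  a_8 = -1·7 + 1·-3 + 0·2 + -1·-3 = -7
  a_9 = -1·-7 + 1·7 + 0·-3 + -1·2 = 12
  a_10 = -1·12 + 1·-7 + 0·7 + -1·-3 = -16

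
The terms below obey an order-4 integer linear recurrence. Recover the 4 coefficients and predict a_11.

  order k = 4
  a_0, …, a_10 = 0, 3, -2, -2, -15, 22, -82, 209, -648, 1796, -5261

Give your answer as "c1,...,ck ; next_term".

  a_4 = -1·-2 + 4·-2 + -3·3 + 3·0 = -15
  a_5 = -1·-15 + 4·-2 + -3·-2 + 3·3 = 22
  a_6 = -1·22 + 4·-15 + -3·-2 + 3·-2 = -82
  a_7 = -1·-82 + 4·22 + -3·-15 + 3·-2 = 209
  a_8 = -1·209 + 4·-82 + -3·22 + 3·-15 = -648
  a_9 = -1·-648 + 4·209 + -3·-82 + 3·22 = 1796
  a_10 = -1·1796 + 4·-648 + -3·209 + 3·-82 = -5261
  a_11 = -1·-5261 + 4·1796 + -3·-648 + 3·209 = 15016

-1,4,-3,3 ; 15016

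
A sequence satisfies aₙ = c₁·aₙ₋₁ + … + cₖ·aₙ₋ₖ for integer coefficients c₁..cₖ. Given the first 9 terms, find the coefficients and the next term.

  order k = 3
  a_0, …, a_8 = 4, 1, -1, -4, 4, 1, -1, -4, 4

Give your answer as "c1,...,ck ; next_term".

-1,-1,-1 ; 1

  a_3 = -1·-1 + -1·1 + -1·4 = -4
  a_4 = -1·-4 + -1·-1 + -1·1 = 4
  a_5 = -1·4 + -1·-4 + -1·-1 = 1
  a_6 = -1·1 + -1·4 + -1·-4 = -1
  a_7 = -1·-1 + -1·1 + -1·4 = -4
  a_8 = -1·-4 + -1·-1 + -1·1 = 4
  a_9 = -1·4 + -1·-4 + -1·-1 = 1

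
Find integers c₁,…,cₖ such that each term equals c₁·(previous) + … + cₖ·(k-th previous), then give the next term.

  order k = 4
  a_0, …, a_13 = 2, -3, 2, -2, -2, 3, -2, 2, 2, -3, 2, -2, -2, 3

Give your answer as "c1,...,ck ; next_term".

0,0,0,-1 ; -2

  a_4 = 0·-2 + 0·2 + 0·-3 + -1·2 = -2
  a_5 = 0·-2 + 0·-2 + 0·2 + -1·-3 = 3
  a_6 = 0·3 + 0·-2 + 0·-2 + -1·2 = -2
  a_7 = 0·-2 + 0·3 + 0·-2 + -1·-2 = 2
  a_8 = 0·2 + 0·-2 + 0·3 + -1·-2 = 2
  a_9 = 0·2 + 0·2 + 0·-2 + -1·3 = -3
  a_10 = 0·-3 + 0·2 + 0·2 + -1·-2 = 2
  a_11 = 0·2 + 0·-3 + 0·2 + -1·2 = -2
  a_12 = 0·-2 + 0·2 + 0·-3 + -1·2 = -2
  a_13 = 0·-2 + 0·-2 + 0·2 + -1·-3 = 3
  a_14 = 0·3 + 0·-2 + 0·-2 + -1·2 = -2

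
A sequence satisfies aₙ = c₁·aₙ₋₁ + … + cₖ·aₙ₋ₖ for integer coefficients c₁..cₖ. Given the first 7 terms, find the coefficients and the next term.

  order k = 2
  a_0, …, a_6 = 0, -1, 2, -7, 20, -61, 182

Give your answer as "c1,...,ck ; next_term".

  a_2 = -2·-1 + 3·0 = 2
  a_3 = -2·2 + 3·-1 = -7
  a_4 = -2·-7 + 3·2 = 20
  a_5 = -2·20 + 3·-7 = -61
  a_6 = -2·-61 + 3·20 = 182
  a_7 = -2·182 + 3·-61 = -547

-2,3 ; -547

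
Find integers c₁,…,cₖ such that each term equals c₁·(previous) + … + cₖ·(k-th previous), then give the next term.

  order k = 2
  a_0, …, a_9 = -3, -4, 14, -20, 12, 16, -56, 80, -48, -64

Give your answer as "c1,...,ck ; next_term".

  a_2 = -2·-4 + -2·-3 = 14
  a_3 = -2·14 + -2·-4 = -20
  a_4 = -2·-20 + -2·14 = 12
  a_5 = -2·12 + -2·-20 = 16
  a_6 = -2·16 + -2·12 = -56
  a_7 = -2·-56 + -2·16 = 80
  a_8 = -2·80 + -2·-56 = -48
  a_9 = -2·-48 + -2·80 = -64
  a_10 = -2·-64 + -2·-48 = 224

-2,-2 ; 224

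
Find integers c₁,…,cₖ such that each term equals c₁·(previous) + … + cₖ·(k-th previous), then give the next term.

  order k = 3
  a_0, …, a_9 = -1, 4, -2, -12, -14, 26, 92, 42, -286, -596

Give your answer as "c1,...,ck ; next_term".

1,-3,-2 ; 178

  a_3 = 1·-2 + -3·4 + -2·-1 = -12
  a_4 = 1·-12 + -3·-2 + -2·4 = -14
  a_5 = 1·-14 + -3·-12 + -2·-2 = 26
  a_6 = 1·26 + -3·-14 + -2·-12 = 92
  a_7 = 1·92 + -3·26 + -2·-14 = 42
  a_8 = 1·42 + -3·92 + -2·26 = -286
  a_9 = 1·-286 + -3·42 + -2·92 = -596
  a_10 = 1·-596 + -3·-286 + -2·42 = 178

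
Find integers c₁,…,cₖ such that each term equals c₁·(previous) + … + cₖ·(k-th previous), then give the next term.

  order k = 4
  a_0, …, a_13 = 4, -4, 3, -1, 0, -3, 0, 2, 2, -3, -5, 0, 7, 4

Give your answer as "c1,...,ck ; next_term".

1,-1,0,1 ; -8

  a_4 = 1·-1 + -1·3 + 0·-4 + 1·4 = 0
  a_5 = 1·0 + -1·-1 + 0·3 + 1·-4 = -3
  a_6 = 1·-3 + -1·0 + 0·-1 + 1·3 = 0
  a_7 = 1·0 + -1·-3 + 0·0 + 1·-1 = 2
  a_8 = 1·2 + -1·0 + 0·-3 + 1·0 = 2
  a_9 = 1·2 + -1·2 + 0·0 + 1·-3 = -3
  a_10 = 1·-3 + -1·2 + 0·2 + 1·0 = -5
  a_11 = 1·-5 + -1·-3 + 0·2 + 1·2 = 0
  a_12 = 1·0 + -1·-5 + 0·-3 + 1·2 = 7
  a_13 = 1·7 + -1·0 + 0·-5 + 1·-3 = 4
  a_14 = 1·4 + -1·7 + 0·0 + 1·-5 = -8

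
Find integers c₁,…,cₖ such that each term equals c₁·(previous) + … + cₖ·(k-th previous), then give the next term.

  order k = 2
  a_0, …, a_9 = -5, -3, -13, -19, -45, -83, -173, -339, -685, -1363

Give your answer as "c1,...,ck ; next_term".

  a_2 = 1·-3 + 2·-5 = -13
  a_3 = 1·-13 + 2·-3 = -19
  a_4 = 1·-19 + 2·-13 = -45
  a_5 = 1·-45 + 2·-19 = -83
  a_6 = 1·-83 + 2·-45 = -173
  a_7 = 1·-173 + 2·-83 = -339
  a_8 = 1·-339 + 2·-173 = -685
  a_9 = 1·-685 + 2·-339 = -1363
  a_10 = 1·-1363 + 2·-685 = -2733

1,2 ; -2733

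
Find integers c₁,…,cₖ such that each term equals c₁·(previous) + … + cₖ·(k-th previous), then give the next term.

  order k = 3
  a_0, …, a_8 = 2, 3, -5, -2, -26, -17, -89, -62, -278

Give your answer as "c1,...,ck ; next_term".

1,3,-3 ; -197

  a_3 = 1·-5 + 3·3 + -3·2 = -2
  a_4 = 1·-2 + 3·-5 + -3·3 = -26
  a_5 = 1·-26 + 3·-2 + -3·-5 = -17
  a_6 = 1·-17 + 3·-26 + -3·-2 = -89
  a_7 = 1·-89 + 3·-17 + -3·-26 = -62
  a_8 = 1·-62 + 3·-89 + -3·-17 = -278
  a_9 = 1·-278 + 3·-62 + -3·-89 = -197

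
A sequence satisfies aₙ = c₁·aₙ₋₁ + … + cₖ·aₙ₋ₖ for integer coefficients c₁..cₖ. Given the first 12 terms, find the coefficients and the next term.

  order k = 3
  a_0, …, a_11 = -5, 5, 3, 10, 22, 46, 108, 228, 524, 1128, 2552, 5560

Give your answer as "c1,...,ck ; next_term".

0,4,2 ; 12464

  a_3 = 0·3 + 4·5 + 2·-5 = 10
  a_4 = 0·10 + 4·3 + 2·5 = 22
  a_5 = 0·22 + 4·10 + 2·3 = 46
  a_6 = 0·46 + 4·22 + 2·10 = 108
  a_7 = 0·108 + 4·46 + 2·22 = 228
  a_8 = 0·228 + 4·108 + 2·46 = 524
  a_9 = 0·524 + 4·228 + 2·108 = 1128
  a_10 = 0·1128 + 4·524 + 2·228 = 2552
  a_11 = 0·2552 + 4·1128 + 2·524 = 5560
  a_12 = 0·5560 + 4·2552 + 2·1128 = 12464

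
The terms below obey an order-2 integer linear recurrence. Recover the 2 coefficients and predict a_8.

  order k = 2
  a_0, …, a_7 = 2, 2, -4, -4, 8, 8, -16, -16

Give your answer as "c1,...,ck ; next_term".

  a_2 = 0·2 + -2·2 = -4
  a_3 = 0·-4 + -2·2 = -4
  a_4 = 0·-4 + -2·-4 = 8
  a_5 = 0·8 + -2·-4 = 8
  a_6 = 0·8 + -2·8 = -16
  a_7 = 0·-16 + -2·8 = -16
  a_8 = 0·-16 + -2·-16 = 32

0,-2 ; 32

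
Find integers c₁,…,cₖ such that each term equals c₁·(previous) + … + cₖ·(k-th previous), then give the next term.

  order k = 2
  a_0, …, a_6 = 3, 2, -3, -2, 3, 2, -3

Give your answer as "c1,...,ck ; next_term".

  a_2 = 0·2 + -1·3 = -3
  a_3 = 0·-3 + -1·2 = -2
  a_4 = 0·-2 + -1·-3 = 3
  a_5 = 0·3 + -1·-2 = 2
  a_6 = 0·2 + -1·3 = -3
  a_7 = 0·-3 + -1·2 = -2

0,-1 ; -2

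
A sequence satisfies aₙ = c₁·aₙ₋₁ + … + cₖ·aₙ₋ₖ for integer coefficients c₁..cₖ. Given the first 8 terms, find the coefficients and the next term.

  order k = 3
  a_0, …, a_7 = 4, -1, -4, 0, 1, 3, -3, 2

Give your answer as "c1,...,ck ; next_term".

  a_3 = -1·-4 + 0·-1 + -1·4 = 0
  a_4 = -1·0 + 0·-4 + -1·-1 = 1
  a_5 = -1·1 + 0·0 + -1·-4 = 3
  a_6 = -1·3 + 0·1 + -1·0 = -3
  a_7 = -1·-3 + 0·3 + -1·1 = 2
  a_8 = -1·2 + 0·-3 + -1·3 = -5

-1,0,-1 ; -5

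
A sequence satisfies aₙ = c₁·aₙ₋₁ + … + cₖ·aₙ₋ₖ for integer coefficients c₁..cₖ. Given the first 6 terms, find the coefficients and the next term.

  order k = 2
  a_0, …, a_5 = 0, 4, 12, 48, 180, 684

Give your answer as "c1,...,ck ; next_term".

3,3 ; 2592

  a_2 = 3·4 + 3·0 = 12
  a_3 = 3·12 + 3·4 = 48
  a_4 = 3·48 + 3·12 = 180
  a_5 = 3·180 + 3·48 = 684
  a_6 = 3·684 + 3·180 = 2592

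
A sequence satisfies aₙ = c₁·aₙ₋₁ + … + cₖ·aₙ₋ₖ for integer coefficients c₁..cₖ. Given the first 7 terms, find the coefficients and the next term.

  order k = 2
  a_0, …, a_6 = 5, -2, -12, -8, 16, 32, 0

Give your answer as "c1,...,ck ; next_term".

1,-2 ; -64

  a_2 = 1·-2 + -2·5 = -12
  a_3 = 1·-12 + -2·-2 = -8
  a_4 = 1·-8 + -2·-12 = 16
  a_5 = 1·16 + -2·-8 = 32
  a_6 = 1·32 + -2·16 = 0
  a_7 = 1·0 + -2·32 = -64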